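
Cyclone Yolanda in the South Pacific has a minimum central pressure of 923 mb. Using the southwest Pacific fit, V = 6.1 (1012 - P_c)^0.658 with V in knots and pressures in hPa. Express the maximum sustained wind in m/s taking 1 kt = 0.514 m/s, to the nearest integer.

60 m/s

ΔP = 1012 − 923 = 89 mb.
V ≈ 6.1 × 89^0.658 = 6.1 × 19.173 ≈ 116.958 kt.
116.958 × 0.514 ≈ 60.12 m/s → 60 m/s.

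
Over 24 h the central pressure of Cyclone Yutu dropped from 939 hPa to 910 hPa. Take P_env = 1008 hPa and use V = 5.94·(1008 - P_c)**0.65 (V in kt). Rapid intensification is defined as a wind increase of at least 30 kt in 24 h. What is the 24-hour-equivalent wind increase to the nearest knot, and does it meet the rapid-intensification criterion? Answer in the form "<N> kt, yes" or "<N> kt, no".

V₁: ΔP = 69, V ≈ 5.94 × 69^0.65 ≈ 93.12 kt.
V₂: ΔP = 98, V ≈ 5.94 × 98^0.65 ≈ 116.97 kt.
ΔV over 24 h = 23.85 kt → 24 h equivalent = 23.85 × 24/24 ≈ 23.85 kt.
24 kt < 30 kt ⇒ not rapid intensification.

24 kt, no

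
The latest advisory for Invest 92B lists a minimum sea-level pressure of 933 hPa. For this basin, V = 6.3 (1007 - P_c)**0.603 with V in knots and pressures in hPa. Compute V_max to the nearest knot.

84 kt

ΔP = 1007 − 933 = 74 hPa.
74^0.603 ≈ 13.401.
V ≈ 6.3 × 13.401 ≈ 84.4 kt.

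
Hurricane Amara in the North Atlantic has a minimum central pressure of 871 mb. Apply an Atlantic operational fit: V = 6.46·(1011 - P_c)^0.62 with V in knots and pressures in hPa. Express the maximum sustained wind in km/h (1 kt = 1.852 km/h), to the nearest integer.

256 km/h

ΔP = 1011 − 871 = 140 mb.
V ≈ 6.46 × 140^0.62 = 6.46 × 21.409 ≈ 138.303 kt.
138.303 × 1.852 ≈ 256.14 km/h → 256 km/h.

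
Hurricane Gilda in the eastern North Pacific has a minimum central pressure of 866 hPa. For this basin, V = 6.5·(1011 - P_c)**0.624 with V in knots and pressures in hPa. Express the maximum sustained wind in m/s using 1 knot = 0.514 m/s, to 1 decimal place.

ΔP = 1011 − 866 = 145 hPa.
V ≈ 6.5 × 145^0.624 = 6.5 × 22.320 ≈ 145.080 kt.
145.080 × 0.514 ≈ 74.57 m/s → 74.6 m/s.

74.6 m/s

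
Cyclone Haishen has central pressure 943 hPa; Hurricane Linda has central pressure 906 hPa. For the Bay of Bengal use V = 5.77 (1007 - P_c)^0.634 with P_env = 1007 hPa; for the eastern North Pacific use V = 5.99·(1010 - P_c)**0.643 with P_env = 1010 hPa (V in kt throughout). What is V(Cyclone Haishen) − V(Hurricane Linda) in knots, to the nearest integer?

Cyclone Haishen: ΔP = 64; V ≈ 5.77 × 64^0.634 ≈ 80.59 kt.
Hurricane Linda: ΔP = 104; V ≈ 5.99 × 104^0.643 ≈ 118.68 kt.
Difference ≈ 80.59 − 118.68 = -38.09 → -38 kt.

-38 kt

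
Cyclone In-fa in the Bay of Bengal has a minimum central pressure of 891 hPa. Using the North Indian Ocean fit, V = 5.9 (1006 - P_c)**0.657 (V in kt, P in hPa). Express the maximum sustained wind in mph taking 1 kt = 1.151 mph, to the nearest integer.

153 mph

ΔP = 1006 − 891 = 115 hPa.
V ≈ 5.9 × 115^0.657 = 5.9 × 22.588 ≈ 133.269 kt.
133.269 × 1.151 ≈ 153.39 mph → 153 mph.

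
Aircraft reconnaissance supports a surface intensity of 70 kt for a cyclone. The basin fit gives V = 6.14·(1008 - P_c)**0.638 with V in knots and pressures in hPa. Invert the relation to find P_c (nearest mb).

ΔP = (V / 6.14)^(1/0.638) = (70/6.14)^1.567.
70/6.14 = 11.401; 11.401^1.567 ≈ 45.36 mb.
P_c = 1008 − 45.36 = 962.64 ≈ 963 mb.

963 mb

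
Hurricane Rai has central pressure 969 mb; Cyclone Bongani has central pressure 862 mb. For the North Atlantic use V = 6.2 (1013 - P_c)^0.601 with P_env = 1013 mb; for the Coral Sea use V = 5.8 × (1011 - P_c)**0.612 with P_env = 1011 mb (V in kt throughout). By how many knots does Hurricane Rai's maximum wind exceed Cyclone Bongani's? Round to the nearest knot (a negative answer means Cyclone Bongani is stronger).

Hurricane Rai: ΔP = 44; V ≈ 6.2 × 44^0.601 ≈ 60.27 kt.
Cyclone Bongani: ΔP = 149; V ≈ 5.8 × 149^0.612 ≈ 124.00 kt.
Difference ≈ 60.27 − 124.00 = -63.73 → -64 kt.

-64 kt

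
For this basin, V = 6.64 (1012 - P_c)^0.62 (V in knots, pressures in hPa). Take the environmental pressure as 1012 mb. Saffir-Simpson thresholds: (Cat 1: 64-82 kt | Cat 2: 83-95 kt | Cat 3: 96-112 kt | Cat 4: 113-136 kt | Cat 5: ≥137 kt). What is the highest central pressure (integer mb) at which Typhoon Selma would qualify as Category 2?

953 mb

Category 2 begins at V = 83 kt.
Required ΔP = (83/6.64)^(1/0.62) = 12.500^1.613 ≈ 58.78 mb.
P_c ≤ 1012 − 58.78 = 953.22, so the highest integer P_c is 953 mb.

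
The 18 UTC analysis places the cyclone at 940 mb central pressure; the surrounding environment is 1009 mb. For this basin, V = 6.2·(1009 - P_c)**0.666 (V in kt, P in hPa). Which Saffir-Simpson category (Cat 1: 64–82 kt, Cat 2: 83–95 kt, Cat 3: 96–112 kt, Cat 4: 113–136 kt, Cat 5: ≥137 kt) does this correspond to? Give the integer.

ΔP = 1009 − 940 = 69 mb.
V ≈ 6.2 × 69^0.666 = 6.2 × 16.78 ≈ 104 kt.
104 kt falls in the Category 3 band.

3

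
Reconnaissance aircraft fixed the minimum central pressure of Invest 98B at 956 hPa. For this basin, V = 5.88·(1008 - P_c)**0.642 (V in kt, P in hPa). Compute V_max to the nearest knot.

74 kt

ΔP = 1008 − 956 = 52 hPa.
52^0.642 ≈ 12.638.
V ≈ 5.88 × 12.638 ≈ 74.3 kt.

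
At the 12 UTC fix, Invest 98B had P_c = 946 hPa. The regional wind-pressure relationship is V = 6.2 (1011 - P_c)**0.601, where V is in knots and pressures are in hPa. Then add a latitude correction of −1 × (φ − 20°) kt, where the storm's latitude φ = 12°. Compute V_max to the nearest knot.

ΔP = 1011 − 946 = 65 hPa.
65^0.601 ≈ 12.290.
V ≈ 6.2 × 12.290 ≈ 76.2 kt.
Latitude correction: −1 × (12 − 20) = 8 kt.
Corrected V ≈ 84.2 kt → 84 kt.

84 kt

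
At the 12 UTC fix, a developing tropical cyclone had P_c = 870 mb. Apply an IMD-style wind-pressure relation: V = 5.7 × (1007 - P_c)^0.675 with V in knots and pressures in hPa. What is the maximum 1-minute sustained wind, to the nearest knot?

158 kt

ΔP = 1007 − 870 = 137 mb.
137^0.675 ≈ 27.688.
V ≈ 5.7 × 27.688 ≈ 157.8 kt.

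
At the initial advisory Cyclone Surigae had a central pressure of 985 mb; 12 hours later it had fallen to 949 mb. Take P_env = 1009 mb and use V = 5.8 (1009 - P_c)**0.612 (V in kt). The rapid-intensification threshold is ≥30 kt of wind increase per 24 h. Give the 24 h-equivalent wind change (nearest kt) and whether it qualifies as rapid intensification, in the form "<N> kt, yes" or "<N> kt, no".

61 kt, yes

V₁: ΔP = 24, V ≈ 5.8 × 24^0.612 ≈ 40.56 kt.
V₂: ΔP = 60, V ≈ 5.8 × 60^0.612 ≈ 71.07 kt.
ΔV over 12 h = 30.51 kt → 24 h equivalent = 30.51 × 24/12 ≈ 61.02 kt.
61 kt ≥ 30 kt ⇒ rapid intensification.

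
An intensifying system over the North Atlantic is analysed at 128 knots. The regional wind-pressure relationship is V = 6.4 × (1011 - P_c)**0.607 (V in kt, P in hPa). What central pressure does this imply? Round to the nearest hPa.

ΔP = (V / 6.4)^(1/0.607) = (128/6.4)^1.647.
128/6.4 = 20.000; 20.000^1.647 ≈ 139.12 hPa.
P_c = 1011 − 139.12 = 871.88 ≈ 872 hPa.

872 hPa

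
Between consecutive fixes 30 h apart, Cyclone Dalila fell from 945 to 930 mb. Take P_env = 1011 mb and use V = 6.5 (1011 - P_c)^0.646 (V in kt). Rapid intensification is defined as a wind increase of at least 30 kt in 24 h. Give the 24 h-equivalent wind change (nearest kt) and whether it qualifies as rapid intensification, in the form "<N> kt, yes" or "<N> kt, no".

V₁: ΔP = 66, V ≈ 6.5 × 66^0.646 ≈ 97.35 kt.
V₂: ΔP = 81, V ≈ 6.5 × 81^0.646 ≈ 111.12 kt.
ΔV over 30 h = 13.77 kt → 24 h equivalent = 13.77 × 24/30 ≈ 11.02 kt.
11 kt < 30 kt ⇒ not rapid intensification.

11 kt, no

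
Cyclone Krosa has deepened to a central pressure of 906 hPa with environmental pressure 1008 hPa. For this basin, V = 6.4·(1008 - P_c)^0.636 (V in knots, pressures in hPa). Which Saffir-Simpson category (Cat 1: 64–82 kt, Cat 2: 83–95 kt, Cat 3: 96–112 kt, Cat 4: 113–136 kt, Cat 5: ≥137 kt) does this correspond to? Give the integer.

ΔP = 1008 − 906 = 102 hPa.
V ≈ 6.4 × 102^0.636 = 6.4 × 18.94 ≈ 121 kt.
121 kt falls in the Category 4 band.

4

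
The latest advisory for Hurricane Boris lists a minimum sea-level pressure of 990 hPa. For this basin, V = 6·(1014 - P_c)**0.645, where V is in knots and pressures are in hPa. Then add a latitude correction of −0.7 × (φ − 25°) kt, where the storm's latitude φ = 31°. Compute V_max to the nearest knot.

42 kt

ΔP = 1014 − 990 = 24 hPa.
24^0.645 ≈ 7.767.
V ≈ 6 × 7.767 ≈ 46.6 kt.
Latitude correction: −0.7 × (31 − 25) = -4.2 kt.
Corrected V ≈ 42.4 kt → 42 kt.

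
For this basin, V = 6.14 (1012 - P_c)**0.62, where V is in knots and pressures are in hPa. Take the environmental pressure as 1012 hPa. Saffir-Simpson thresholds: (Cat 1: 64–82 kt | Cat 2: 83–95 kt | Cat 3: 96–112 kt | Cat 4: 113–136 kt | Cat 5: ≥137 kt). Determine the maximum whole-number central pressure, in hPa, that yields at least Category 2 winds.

Category 2 begins at V = 83 kt.
Required ΔP = (83/6.14)^(1/0.62) = 13.518^1.613 ≈ 66.69 hPa.
P_c ≤ 1012 − 66.69 = 945.31, so the highest integer P_c is 945 hPa.

945 hPa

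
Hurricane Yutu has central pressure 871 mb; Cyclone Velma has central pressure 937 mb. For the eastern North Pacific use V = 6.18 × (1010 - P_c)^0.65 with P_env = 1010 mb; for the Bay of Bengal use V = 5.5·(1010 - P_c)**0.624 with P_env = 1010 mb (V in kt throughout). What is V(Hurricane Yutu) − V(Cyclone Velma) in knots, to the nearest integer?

Hurricane Yutu: ΔP = 139; V ≈ 6.18 × 139^0.65 ≈ 152.74 kt.
Cyclone Velma: ΔP = 73; V ≈ 5.5 × 73^0.624 ≈ 80.00 kt.
Difference ≈ 152.74 − 80.00 = 72.74 → 73 kt.

73 kt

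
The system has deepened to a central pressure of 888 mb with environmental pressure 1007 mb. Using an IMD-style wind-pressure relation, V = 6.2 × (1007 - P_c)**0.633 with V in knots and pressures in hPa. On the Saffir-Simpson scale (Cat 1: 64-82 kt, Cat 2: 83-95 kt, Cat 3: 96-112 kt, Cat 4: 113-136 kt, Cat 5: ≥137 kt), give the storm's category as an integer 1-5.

4

ΔP = 1007 − 888 = 119 mb.
V ≈ 6.2 × 119^0.633 = 6.2 × 20.60 ≈ 128 kt.
128 kt falls in the Category 4 band.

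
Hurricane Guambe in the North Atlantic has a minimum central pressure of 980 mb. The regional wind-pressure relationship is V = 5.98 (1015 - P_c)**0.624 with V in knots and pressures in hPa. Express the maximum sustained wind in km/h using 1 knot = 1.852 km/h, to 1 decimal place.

ΔP = 1015 − 980 = 35 mb.
V ≈ 5.98 × 35^0.624 = 5.98 × 9.194 ≈ 54.979 kt.
54.979 × 1.852 ≈ 101.82 km/h → 101.8 km/h.

101.8 km/h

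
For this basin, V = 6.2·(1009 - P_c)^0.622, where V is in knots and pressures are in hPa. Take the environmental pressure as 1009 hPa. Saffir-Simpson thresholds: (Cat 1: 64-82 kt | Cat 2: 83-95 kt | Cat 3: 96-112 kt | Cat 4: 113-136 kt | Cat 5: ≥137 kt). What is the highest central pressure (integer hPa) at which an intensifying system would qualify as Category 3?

927 hPa

Category 3 begins at V = 96 kt.
Required ΔP = (96/6.2)^(1/0.622) = 15.484^1.608 ≈ 81.84 hPa.
P_c ≤ 1009 − 81.84 = 927.16, so the highest integer P_c is 927 hPa.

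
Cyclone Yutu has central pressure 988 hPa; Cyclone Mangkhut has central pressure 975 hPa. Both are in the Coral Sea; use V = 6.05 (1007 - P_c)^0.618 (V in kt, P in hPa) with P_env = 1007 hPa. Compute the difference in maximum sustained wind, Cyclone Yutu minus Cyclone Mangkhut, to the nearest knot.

Cyclone Yutu: ΔP = 19; V ≈ 6.05 × 19^0.618 ≈ 37.33 kt.
Cyclone Mangkhut: ΔP = 32; V ≈ 6.05 × 32^0.618 ≈ 51.52 kt.
Difference ≈ 37.33 − 51.52 = -14.19 → -14 kt.

-14 kt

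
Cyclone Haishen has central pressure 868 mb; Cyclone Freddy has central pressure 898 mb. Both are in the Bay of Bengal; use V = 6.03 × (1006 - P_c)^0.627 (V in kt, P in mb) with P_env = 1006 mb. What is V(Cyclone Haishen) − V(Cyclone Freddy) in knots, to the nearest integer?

Cyclone Haishen: ΔP = 138; V ≈ 6.03 × 138^0.627 ≈ 132.44 kt.
Cyclone Freddy: ΔP = 108; V ≈ 6.03 × 108^0.627 ≈ 113.57 kt.
Difference ≈ 132.44 − 113.57 = 18.87 → 19 kt.

19 kt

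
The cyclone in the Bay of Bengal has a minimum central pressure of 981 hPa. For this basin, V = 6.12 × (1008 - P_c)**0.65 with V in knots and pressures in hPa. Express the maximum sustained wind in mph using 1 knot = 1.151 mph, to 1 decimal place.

ΔP = 1008 − 981 = 27 hPa.
V ≈ 6.12 × 27^0.65 = 6.12 × 8.519 ≈ 52.136 kt.
52.136 × 1.151 ≈ 60.01 mph → 60.0 mph.

60.0 mph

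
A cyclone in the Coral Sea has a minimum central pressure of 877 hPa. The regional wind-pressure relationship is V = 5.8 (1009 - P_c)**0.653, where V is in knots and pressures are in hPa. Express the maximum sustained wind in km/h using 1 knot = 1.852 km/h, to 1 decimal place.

260.5 km/h

ΔP = 1009 − 877 = 132 hPa.
V ≈ 5.8 × 132^0.653 = 5.8 × 24.251 ≈ 140.657 kt.
140.657 × 1.852 ≈ 260.50 km/h → 260.5 km/h.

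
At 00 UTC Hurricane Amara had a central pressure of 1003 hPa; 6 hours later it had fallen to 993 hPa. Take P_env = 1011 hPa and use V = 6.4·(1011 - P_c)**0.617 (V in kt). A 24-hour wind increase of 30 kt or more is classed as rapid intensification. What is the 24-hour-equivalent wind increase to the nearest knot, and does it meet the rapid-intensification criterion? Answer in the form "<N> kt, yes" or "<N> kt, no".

60 kt, yes

V₁: ΔP = 8, V ≈ 6.4 × 8^0.617 ≈ 23.09 kt.
V₂: ΔP = 18, V ≈ 6.4 × 18^0.617 ≈ 38.08 kt.
ΔV over 6 h = 14.99 kt → 24 h equivalent = 14.99 × 24/6 ≈ 59.96 kt.
60 kt ≥ 30 kt ⇒ rapid intensification.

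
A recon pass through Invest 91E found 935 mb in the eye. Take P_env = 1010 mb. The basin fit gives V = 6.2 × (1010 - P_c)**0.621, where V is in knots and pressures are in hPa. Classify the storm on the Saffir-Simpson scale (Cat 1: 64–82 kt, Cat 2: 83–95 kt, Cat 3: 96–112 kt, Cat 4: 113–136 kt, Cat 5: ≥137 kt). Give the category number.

ΔP = 1010 − 935 = 75 mb.
V ≈ 6.2 × 75^0.621 = 6.2 × 14.60 ≈ 91 kt.
91 kt falls in the Category 2 band.

2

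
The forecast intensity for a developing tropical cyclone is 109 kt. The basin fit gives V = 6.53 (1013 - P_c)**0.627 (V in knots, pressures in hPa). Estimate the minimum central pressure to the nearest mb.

ΔP = (V / 6.53)^(1/0.627) = (109/6.53)^1.595.
109/6.53 = 16.692; 16.692^1.595 ≈ 89.08 mb.
P_c = 1013 − 89.08 = 923.92 ≈ 924 mb.

924 mb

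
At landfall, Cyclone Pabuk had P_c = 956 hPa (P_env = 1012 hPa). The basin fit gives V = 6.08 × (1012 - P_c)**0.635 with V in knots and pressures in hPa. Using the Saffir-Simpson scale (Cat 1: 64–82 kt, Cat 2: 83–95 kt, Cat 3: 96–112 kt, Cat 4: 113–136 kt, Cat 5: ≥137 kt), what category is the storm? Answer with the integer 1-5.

1

ΔP = 1012 − 956 = 56 hPa.
V ≈ 6.08 × 56^0.635 = 6.08 × 12.89 ≈ 78 kt.
78 kt falls in the Category 1 band.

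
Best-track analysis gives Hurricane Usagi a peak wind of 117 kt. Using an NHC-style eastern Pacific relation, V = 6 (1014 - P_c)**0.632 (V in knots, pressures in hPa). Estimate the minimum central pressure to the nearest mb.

ΔP = (V / 6)^(1/0.632) = (117/6)^1.582.
117/6 = 19.500; 19.500^1.582 ≈ 109.95 mb.
P_c = 1014 − 109.95 = 904.05 ≈ 904 mb.

904 mb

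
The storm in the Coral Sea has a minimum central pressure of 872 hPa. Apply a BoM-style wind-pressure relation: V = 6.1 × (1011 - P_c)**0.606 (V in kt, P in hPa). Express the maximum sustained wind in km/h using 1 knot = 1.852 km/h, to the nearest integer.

ΔP = 1011 − 872 = 139 hPa.
V ≈ 6.1 × 139^0.606 = 6.1 × 19.891 ≈ 121.338 kt.
121.338 × 1.852 ≈ 224.72 km/h → 225 km/h.

225 km/h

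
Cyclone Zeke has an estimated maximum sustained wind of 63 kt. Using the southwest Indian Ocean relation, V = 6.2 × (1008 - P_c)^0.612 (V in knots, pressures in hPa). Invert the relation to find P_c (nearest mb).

ΔP = (V / 6.2)^(1/0.612) = (63/6.2)^1.634.
63/6.2 = 10.161; 10.161^1.634 ≈ 44.19 mb.
P_c = 1008 − 44.19 = 963.81 ≈ 964 mb.

964 mb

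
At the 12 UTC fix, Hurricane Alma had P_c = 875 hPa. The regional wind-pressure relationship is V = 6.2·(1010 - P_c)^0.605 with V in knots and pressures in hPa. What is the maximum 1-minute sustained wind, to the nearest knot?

ΔP = 1010 − 875 = 135 hPa.
135^0.605 ≈ 19.447.
V ≈ 6.2 × 19.447 ≈ 120.6 kt.

121 kt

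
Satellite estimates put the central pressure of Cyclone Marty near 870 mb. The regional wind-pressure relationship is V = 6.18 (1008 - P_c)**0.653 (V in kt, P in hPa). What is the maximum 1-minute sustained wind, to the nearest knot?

ΔP = 1008 − 870 = 138 mb.
138^0.653 ≈ 24.966.
V ≈ 6.18 × 24.966 ≈ 154.3 kt.

154 kt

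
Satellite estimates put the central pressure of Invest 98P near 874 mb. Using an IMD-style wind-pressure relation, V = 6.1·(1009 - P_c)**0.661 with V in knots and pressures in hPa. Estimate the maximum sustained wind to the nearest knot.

ΔP = 1009 − 874 = 135 mb.
135^0.661 ≈ 25.595.
V ≈ 6.1 × 25.595 ≈ 156.1 kt.

156 kt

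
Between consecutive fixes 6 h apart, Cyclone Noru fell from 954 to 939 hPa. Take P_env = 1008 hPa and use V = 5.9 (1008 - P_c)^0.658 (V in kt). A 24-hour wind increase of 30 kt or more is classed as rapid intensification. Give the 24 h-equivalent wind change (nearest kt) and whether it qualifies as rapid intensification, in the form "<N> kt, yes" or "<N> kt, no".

V₁: ΔP = 54, V ≈ 5.9 × 54^0.658 ≈ 81.43 kt.
V₂: ΔP = 69, V ≈ 5.9 × 69^0.658 ≈ 95.68 kt.
ΔV over 6 h = 14.25 kt → 24 h equivalent = 14.25 × 24/6 ≈ 57.00 kt.
57 kt ≥ 30 kt ⇒ rapid intensification.

57 kt, yes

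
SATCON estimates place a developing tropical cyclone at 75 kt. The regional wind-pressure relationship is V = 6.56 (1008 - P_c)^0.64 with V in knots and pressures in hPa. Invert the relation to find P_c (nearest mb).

963 mb

ΔP = (V / 6.56)^(1/0.64) = (75/6.56)^1.562.
75/6.56 = 11.433; 11.433^1.562 ≈ 45.02 mb.
P_c = 1008 − 45.02 = 962.98 ≈ 963 mb.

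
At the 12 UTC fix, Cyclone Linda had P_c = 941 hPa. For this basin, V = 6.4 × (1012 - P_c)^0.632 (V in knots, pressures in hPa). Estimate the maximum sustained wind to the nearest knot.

95 kt

ΔP = 1012 − 941 = 71 hPa.
71^0.632 ≈ 14.791.
V ≈ 6.4 × 14.791 ≈ 94.7 kt.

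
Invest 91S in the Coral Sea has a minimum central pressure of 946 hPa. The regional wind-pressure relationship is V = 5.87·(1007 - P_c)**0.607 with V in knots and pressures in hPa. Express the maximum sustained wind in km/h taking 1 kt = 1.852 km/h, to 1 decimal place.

ΔP = 1007 − 946 = 61 hPa.
V ≈ 5.87 × 61^0.607 = 5.87 × 12.125 ≈ 71.176 kt.
71.176 × 1.852 ≈ 131.82 km/h → 131.8 km/h.

131.8 km/h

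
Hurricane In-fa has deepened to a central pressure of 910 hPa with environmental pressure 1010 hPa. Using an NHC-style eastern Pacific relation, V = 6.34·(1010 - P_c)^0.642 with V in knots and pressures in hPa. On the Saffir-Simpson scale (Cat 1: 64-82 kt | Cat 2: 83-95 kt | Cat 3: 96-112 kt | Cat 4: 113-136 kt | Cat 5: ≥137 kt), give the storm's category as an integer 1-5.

ΔP = 1010 − 910 = 100 hPa.
V ≈ 6.34 × 100^0.642 = 6.34 × 19.23 ≈ 122 kt.
122 kt falls in the Category 4 band.

4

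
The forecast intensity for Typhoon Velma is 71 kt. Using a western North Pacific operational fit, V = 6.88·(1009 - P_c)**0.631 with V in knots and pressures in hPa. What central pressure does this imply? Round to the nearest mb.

969 mb

ΔP = (V / 6.88)^(1/0.631) = (71/6.88)^1.585.
71/6.88 = 10.320; 10.320^1.585 ≈ 40.41 mb.
P_c = 1009 − 40.41 = 968.59 ≈ 969 mb.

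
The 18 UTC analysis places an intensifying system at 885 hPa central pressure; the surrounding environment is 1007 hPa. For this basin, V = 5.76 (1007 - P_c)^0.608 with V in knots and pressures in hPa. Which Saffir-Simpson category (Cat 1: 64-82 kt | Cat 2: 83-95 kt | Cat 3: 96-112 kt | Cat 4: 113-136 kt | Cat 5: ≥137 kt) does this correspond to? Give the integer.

3

ΔP = 1007 − 885 = 122 hPa.
V ≈ 5.76 × 122^0.608 = 5.76 × 18.56 ≈ 107 kt.
107 kt falls in the Category 3 band.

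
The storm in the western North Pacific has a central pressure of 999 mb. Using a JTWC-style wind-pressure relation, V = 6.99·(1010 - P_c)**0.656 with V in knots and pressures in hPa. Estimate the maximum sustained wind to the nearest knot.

34 kt

ΔP = 1010 − 999 = 11 mb.
11^0.656 ≈ 4.821.
V ≈ 6.99 × 4.821 ≈ 33.7 kt.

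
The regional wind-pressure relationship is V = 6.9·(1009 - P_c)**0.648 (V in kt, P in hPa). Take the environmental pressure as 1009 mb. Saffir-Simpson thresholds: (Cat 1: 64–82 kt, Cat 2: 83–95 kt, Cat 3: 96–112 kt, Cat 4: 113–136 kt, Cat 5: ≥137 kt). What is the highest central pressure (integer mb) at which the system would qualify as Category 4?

Category 4 begins at V = 113 kt.
Required ΔP = (113/6.9)^(1/0.648) = 16.377^1.543 ≈ 74.78 mb.
P_c ≤ 1009 − 74.78 = 934.22, so the highest integer P_c is 934 mb.

934 mb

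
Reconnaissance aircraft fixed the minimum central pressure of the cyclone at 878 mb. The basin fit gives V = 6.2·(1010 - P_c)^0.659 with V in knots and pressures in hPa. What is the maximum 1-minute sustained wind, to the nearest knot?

155 kt

ΔP = 1010 − 878 = 132 mb.
132^0.659 ≈ 24.972.
V ≈ 6.2 × 24.972 ≈ 154.8 kt.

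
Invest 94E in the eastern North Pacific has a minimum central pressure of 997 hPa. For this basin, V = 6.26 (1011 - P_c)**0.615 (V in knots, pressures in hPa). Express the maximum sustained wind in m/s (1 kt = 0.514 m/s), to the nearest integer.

ΔP = 1011 − 997 = 14 hPa.
V ≈ 6.26 × 14^0.615 = 6.26 × 5.068 ≈ 31.728 kt.
31.728 × 0.514 ≈ 16.31 m/s → 16 m/s.

16 m/s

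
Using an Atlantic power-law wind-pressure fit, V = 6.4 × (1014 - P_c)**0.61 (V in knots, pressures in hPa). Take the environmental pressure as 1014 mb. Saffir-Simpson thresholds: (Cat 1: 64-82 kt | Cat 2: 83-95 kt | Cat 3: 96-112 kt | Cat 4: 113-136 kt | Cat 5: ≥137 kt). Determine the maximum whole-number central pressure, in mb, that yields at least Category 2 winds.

947 mb

Category 2 begins at V = 83 kt.
Required ΔP = (83/6.4)^(1/0.61) = 12.969^1.639 ≈ 66.75 mb.
P_c ≤ 1014 − 66.75 = 947.25, so the highest integer P_c is 947 mb.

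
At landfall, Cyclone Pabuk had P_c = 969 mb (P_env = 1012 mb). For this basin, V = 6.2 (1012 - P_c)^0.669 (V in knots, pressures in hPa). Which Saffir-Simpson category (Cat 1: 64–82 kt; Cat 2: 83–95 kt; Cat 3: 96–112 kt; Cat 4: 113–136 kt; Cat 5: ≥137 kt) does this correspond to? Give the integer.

1

ΔP = 1012 − 969 = 43 mb.
V ≈ 6.2 × 43^0.669 = 6.2 × 12.38 ≈ 77 kt.
77 kt falls in the Category 1 band.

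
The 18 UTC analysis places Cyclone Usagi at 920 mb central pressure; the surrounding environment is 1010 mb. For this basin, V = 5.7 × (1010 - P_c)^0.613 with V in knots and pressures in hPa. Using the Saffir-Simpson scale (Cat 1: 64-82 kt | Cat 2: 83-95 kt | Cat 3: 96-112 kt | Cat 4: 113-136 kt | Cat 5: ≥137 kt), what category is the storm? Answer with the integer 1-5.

ΔP = 1010 − 920 = 90 mb.
V ≈ 5.7 × 90^0.613 = 5.7 × 15.77 ≈ 90 kt.
90 kt falls in the Category 2 band.

2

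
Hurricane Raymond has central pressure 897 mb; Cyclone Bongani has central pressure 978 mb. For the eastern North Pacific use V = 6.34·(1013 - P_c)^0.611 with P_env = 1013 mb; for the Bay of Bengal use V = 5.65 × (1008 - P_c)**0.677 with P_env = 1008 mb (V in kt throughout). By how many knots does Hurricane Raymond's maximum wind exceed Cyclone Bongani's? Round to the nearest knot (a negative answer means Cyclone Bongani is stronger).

Hurricane Raymond: ΔP = 116; V ≈ 6.34 × 116^0.611 ≈ 115.74 kt.
Cyclone Bongani: ΔP = 30; V ≈ 5.65 × 30^0.677 ≈ 56.50 kt.
Difference ≈ 115.74 − 56.50 = 59.24 → 59 kt.

59 kt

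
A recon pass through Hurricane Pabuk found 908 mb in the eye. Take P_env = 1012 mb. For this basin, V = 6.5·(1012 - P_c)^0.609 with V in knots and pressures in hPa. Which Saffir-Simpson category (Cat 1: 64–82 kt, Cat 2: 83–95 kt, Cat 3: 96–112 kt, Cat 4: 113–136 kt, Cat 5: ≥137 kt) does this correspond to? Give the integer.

3

ΔP = 1012 − 908 = 104 mb.
V ≈ 6.5 × 104^0.609 = 6.5 × 16.92 ≈ 110 kt.
110 kt falls in the Category 3 band.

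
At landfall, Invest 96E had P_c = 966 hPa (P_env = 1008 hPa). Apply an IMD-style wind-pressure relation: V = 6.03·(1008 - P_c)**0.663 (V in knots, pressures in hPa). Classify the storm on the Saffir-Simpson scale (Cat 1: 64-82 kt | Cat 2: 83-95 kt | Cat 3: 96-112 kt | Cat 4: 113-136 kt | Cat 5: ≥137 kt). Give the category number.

ΔP = 1008 − 966 = 42 hPa.
V ≈ 6.03 × 42^0.663 = 6.03 × 11.92 ≈ 72 kt.
72 kt falls in the Category 1 band.

1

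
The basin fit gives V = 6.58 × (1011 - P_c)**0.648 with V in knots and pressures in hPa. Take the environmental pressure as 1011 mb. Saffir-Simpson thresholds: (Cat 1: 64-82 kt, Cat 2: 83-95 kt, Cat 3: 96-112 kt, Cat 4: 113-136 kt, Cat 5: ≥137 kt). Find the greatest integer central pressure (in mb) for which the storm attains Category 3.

Category 3 begins at V = 96 kt.
Required ΔP = (96/6.58)^(1/0.648) = 14.590^1.543 ≈ 62.57 mb.
P_c ≤ 1011 − 62.57 = 948.43, so the highest integer P_c is 948 mb.

948 mb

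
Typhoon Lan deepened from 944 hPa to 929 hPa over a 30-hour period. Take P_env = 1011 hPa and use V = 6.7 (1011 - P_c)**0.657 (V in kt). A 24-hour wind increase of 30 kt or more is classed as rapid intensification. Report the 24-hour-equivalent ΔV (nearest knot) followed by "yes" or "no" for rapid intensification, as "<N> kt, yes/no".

V₁: ΔP = 67, V ≈ 6.7 × 67^0.657 ≈ 106.12 kt.
V₂: ΔP = 82, V ≈ 6.7 × 82^0.657 ≈ 121.19 kt.
ΔV over 30 h = 15.07 kt → 24 h equivalent = 15.07 × 24/30 ≈ 12.06 kt.
12 kt < 30 kt ⇒ not rapid intensification.

12 kt, no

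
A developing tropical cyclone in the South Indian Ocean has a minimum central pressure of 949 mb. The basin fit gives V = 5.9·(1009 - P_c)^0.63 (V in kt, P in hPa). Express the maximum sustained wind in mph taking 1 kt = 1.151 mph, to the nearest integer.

90 mph

ΔP = 1009 − 949 = 60 mb.
V ≈ 5.9 × 60^0.63 = 5.9 × 13.190 ≈ 77.819 kt.
77.819 × 1.151 ≈ 89.57 mph → 90 mph.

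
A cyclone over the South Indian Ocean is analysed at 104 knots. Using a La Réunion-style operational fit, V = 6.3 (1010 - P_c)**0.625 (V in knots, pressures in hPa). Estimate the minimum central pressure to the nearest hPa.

ΔP = (V / 6.3)^(1/0.625) = (104/6.3)^1.600.
104/6.3 = 16.508; 16.508^1.600 ≈ 88.78 hPa.
P_c = 1010 − 88.78 = 921.22 ≈ 921 hPa.

921 hPa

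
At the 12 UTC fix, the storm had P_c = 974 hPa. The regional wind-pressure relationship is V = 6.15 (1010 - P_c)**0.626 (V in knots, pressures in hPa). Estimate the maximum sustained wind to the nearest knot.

58 kt

ΔP = 1010 − 974 = 36 hPa.
36^0.626 ≈ 9.424.
V ≈ 6.15 × 9.424 ≈ 58.0 kt.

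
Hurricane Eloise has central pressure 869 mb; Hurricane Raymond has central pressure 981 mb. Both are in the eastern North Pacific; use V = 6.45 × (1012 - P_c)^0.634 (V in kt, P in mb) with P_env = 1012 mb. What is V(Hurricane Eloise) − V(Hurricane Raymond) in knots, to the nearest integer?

93 kt

Hurricane Eloise: ΔP = 143; V ≈ 6.45 × 143^0.634 ≈ 149.98 kt.
Hurricane Raymond: ΔP = 31; V ≈ 6.45 × 31^0.634 ≈ 56.90 kt.
Difference ≈ 149.98 − 56.90 = 93.08 → 93 kt.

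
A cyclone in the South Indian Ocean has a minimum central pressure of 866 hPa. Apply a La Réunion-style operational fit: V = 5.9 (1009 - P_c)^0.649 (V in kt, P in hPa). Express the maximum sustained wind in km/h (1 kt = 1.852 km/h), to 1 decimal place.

273.7 km/h

ΔP = 1009 − 866 = 143 hPa.
V ≈ 5.9 × 143^0.649 = 5.9 × 25.050 ≈ 147.797 kt.
147.797 × 1.852 ≈ 273.72 km/h → 273.7 km/h.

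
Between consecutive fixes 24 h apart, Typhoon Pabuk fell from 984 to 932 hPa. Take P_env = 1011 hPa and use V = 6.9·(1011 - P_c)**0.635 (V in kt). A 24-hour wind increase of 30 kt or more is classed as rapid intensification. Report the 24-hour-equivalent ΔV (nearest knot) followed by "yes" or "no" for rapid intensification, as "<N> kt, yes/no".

V₁: ΔP = 27, V ≈ 6.9 × 27^0.635 ≈ 55.95 kt.
V₂: ΔP = 79, V ≈ 6.9 × 79^0.635 ≈ 110.62 kt.
ΔV over 24 h = 54.67 kt → 24 h equivalent = 54.67 × 24/24 ≈ 54.67 kt.
55 kt ≥ 30 kt ⇒ rapid intensification.

55 kt, yes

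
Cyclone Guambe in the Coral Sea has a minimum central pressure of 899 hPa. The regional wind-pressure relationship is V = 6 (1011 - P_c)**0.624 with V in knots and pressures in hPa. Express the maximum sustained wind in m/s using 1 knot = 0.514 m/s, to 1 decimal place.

ΔP = 1011 − 899 = 112 hPa.
V ≈ 6 × 112^0.624 = 6 × 18.998 ≈ 113.989 kt.
113.989 × 0.514 ≈ 58.59 m/s → 58.6 m/s.

58.6 m/s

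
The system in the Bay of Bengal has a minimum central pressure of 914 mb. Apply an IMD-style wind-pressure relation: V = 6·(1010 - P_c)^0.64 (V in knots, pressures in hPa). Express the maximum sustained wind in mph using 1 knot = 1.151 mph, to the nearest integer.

128 mph

ΔP = 1010 − 914 = 96 mb.
V ≈ 6 × 96^0.64 = 6 × 18.563 ≈ 111.379 kt.
111.379 × 1.151 ≈ 128.20 mph → 128 mph.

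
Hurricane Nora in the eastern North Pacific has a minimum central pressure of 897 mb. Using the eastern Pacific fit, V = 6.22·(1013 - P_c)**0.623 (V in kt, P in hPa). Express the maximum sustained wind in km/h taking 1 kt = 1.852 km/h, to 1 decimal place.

ΔP = 1013 − 897 = 116 mb.
V ≈ 6.22 × 116^0.623 = 6.22 × 19.327 ≈ 120.212 kt.
120.212 × 1.852 ≈ 222.63 km/h → 222.6 km/h.

222.6 km/h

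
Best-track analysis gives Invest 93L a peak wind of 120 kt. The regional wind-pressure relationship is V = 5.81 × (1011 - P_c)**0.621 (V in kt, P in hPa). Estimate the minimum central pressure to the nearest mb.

880 mb

ΔP = (V / 5.81)^(1/0.621) = (120/5.81)^1.610.
120/5.81 = 20.654; 20.654^1.610 ≈ 131.09 mb.
P_c = 1011 − 131.09 = 879.91 ≈ 880 mb.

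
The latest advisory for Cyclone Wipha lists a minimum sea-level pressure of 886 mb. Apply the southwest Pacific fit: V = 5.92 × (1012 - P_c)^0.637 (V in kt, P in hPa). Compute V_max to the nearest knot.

129 kt

ΔP = 1012 − 886 = 126 mb.
126^0.637 ≈ 21.774.
V ≈ 5.92 × 21.774 ≈ 128.9 kt.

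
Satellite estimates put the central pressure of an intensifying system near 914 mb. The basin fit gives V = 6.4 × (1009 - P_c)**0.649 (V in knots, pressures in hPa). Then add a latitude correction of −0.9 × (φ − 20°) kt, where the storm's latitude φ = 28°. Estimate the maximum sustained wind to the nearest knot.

116 kt

ΔP = 1009 − 914 = 95 mb.
95^0.649 ≈ 19.211.
V ≈ 6.4 × 19.211 ≈ 122.9 kt.
Latitude correction: −0.9 × (28 − 20) = -7.2 kt.
Corrected V ≈ 115.7 kt → 116 kt.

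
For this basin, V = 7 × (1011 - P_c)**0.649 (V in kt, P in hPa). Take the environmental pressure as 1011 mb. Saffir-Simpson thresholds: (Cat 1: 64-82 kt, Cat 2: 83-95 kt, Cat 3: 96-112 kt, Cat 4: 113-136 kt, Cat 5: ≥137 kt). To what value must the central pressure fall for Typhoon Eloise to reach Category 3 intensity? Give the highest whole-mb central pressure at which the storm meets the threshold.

Category 3 begins at V = 96 kt.
Required ΔP = (96/7)^(1/0.649) = 13.714^1.541 ≈ 56.52 mb.
P_c ≤ 1011 − 56.52 = 954.48, so the highest integer P_c is 954 mb.

954 mb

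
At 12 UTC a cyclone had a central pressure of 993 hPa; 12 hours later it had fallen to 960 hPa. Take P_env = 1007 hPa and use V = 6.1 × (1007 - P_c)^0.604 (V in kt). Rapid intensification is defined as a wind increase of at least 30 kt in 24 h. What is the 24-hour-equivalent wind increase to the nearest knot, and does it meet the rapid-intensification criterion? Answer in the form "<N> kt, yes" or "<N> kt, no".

V₁: ΔP = 14, V ≈ 6.1 × 14^0.604 ≈ 30.03 kt.
V₂: ΔP = 47, V ≈ 6.1 × 47^0.604 ≈ 62.41 kt.
ΔV over 12 h = 32.38 kt → 24 h equivalent = 32.38 × 24/12 ≈ 64.76 kt.
65 kt ≥ 30 kt ⇒ rapid intensification.

65 kt, yes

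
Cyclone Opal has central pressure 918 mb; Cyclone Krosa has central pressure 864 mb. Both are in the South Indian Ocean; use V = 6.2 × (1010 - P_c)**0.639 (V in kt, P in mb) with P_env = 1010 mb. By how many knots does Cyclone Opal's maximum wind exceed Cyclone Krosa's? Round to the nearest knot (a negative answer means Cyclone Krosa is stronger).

-38 kt

Cyclone Opal: ΔP = 92; V ≈ 6.2 × 92^0.639 ≈ 111.49 kt.
Cyclone Krosa: ΔP = 146; V ≈ 6.2 × 146^0.639 ≈ 149.77 kt.
Difference ≈ 111.49 − 149.77 = -38.28 → -38 kt.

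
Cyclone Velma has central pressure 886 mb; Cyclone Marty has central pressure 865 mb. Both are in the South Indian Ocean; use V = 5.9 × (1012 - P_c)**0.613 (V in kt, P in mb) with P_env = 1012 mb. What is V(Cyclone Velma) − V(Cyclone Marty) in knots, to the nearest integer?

Cyclone Velma: ΔP = 126; V ≈ 5.9 × 126^0.613 ≈ 114.39 kt.
Cyclone Marty: ΔP = 147; V ≈ 5.9 × 147^0.613 ≈ 125.72 kt.
Difference ≈ 114.39 − 125.72 = -11.33 → -11 kt.

-11 kt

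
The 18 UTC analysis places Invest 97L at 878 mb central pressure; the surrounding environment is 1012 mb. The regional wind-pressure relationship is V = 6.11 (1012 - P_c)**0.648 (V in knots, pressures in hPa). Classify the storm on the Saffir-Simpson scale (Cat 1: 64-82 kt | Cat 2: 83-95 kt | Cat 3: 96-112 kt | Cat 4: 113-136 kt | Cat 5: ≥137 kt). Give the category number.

5

ΔP = 1012 − 878 = 134 mb.
V ≈ 6.11 × 134^0.648 = 6.11 × 23.90 ≈ 146 kt.
146 kt falls in the Category 5 band.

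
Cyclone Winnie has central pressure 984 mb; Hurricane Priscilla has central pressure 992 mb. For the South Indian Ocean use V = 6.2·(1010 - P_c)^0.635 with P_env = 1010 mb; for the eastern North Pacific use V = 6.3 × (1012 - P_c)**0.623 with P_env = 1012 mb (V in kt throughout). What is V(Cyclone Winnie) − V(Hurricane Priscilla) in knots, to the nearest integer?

Cyclone Winnie: ΔP = 26; V ≈ 6.2 × 26^0.635 ≈ 49.08 kt.
Hurricane Priscilla: ΔP = 20; V ≈ 6.3 × 20^0.623 ≈ 40.73 kt.
Difference ≈ 49.08 − 40.73 = 8.35 → 8 kt.

8 kt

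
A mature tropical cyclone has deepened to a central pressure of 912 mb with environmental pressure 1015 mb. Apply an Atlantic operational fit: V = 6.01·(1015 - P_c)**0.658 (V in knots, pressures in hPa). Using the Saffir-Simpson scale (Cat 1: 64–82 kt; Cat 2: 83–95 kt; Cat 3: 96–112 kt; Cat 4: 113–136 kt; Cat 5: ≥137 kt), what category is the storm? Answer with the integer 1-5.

4

ΔP = 1015 − 912 = 103 mb.
V ≈ 6.01 × 103^0.658 = 6.01 × 21.11 ≈ 127 kt.
127 kt falls in the Category 4 band.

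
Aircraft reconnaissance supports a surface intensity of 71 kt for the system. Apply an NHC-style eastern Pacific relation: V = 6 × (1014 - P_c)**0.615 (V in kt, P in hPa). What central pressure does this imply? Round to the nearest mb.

ΔP = (V / 6)^(1/0.615) = (71/6)^1.626.
71/6 = 11.833; 11.833^1.626 ≈ 55.58 mb.
P_c = 1014 − 55.58 = 958.42 ≈ 958 mb.

958 mb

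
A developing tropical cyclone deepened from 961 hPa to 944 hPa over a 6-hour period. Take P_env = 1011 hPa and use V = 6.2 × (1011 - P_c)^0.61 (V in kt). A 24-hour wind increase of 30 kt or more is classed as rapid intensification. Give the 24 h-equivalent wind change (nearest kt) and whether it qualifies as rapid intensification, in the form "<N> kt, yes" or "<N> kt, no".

V₁: ΔP = 50, V ≈ 6.2 × 50^0.61 ≈ 67.42 kt.
V₂: ΔP = 67, V ≈ 6.2 × 67^0.61 ≈ 80.59 kt.
ΔV over 6 h = 13.17 kt → 24 h equivalent = 13.17 × 24/6 ≈ 52.68 kt.
53 kt ≥ 30 kt ⇒ rapid intensification.

53 kt, yes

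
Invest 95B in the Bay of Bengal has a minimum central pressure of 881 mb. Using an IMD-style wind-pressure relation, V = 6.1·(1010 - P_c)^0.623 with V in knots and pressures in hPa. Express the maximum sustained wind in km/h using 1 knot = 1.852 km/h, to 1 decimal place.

233.3 km/h

ΔP = 1010 − 881 = 129 mb.
V ≈ 6.1 × 129^0.623 = 6.1 × 20.649 ≈ 125.958 kt.
125.958 × 1.852 ≈ 233.28 km/h → 233.3 km/h.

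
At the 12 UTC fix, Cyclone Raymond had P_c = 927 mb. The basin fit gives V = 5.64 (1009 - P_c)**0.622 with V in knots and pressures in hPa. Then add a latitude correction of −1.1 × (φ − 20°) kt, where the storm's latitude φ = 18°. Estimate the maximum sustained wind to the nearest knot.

90 kt

ΔP = 1009 − 927 = 82 mb.
82^0.622 ≈ 15.502.
V ≈ 5.64 × 15.502 ≈ 87.4 kt.
Latitude correction: −1.1 × (18 − 20) = 2.2 kt.
Corrected V ≈ 89.6 kt → 90 kt.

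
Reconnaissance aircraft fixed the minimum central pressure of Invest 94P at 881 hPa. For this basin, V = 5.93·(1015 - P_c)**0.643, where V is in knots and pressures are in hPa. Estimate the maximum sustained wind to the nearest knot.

138 kt

ΔP = 1015 − 881 = 134 hPa.
134^0.643 ≈ 23.320.
V ≈ 5.93 × 23.320 ≈ 138.3 kt.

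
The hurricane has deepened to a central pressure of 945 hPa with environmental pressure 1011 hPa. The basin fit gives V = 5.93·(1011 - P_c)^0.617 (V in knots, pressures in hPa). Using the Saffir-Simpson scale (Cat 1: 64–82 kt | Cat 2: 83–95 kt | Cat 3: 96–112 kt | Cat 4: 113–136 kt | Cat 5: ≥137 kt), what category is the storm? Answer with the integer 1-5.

ΔP = 1011 − 945 = 66 hPa.
V ≈ 5.93 × 66^0.617 = 5.93 × 13.26 ≈ 79 kt.
79 kt falls in the Category 1 band.

1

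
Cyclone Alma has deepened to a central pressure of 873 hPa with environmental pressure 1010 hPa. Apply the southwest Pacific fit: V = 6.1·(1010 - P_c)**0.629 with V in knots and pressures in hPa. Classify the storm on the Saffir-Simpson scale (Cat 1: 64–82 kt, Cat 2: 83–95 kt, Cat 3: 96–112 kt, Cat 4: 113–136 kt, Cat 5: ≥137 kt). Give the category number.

4

ΔP = 1010 − 873 = 137 hPa.
V ≈ 6.1 × 137^0.629 = 6.1 × 22.08 ≈ 135 kt.
135 kt falls in the Category 4 band.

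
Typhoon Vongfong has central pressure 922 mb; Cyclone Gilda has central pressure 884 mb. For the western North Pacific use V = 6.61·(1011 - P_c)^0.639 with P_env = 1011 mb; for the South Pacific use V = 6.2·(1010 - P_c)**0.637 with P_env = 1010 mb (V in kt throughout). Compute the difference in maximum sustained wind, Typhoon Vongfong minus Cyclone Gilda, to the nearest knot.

-19 kt

Typhoon Vongfong: ΔP = 89; V ≈ 6.61 × 89^0.639 ≈ 116.38 kt.
Cyclone Gilda: ΔP = 126; V ≈ 6.2 × 126^0.637 ≈ 135.00 kt.
Difference ≈ 116.38 − 135.00 = -18.62 → -19 kt.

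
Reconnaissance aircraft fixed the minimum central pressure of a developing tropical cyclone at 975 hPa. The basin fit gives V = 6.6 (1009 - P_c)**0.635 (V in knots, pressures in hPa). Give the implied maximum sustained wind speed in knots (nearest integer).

62 kt

ΔP = 1009 − 975 = 34 hPa.
34^0.635 ≈ 9.386.
V ≈ 6.6 × 9.386 ≈ 61.9 kt.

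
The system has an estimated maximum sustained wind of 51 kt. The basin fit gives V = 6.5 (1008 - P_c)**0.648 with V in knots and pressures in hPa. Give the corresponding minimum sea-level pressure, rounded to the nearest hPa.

984 hPa

ΔP = (V / 6.5)^(1/0.648) = (51/6.5)^1.543.
51/6.5 = 7.846; 7.846^1.543 ≈ 24.02 hPa.
P_c = 1008 − 24.02 = 983.98 ≈ 984 hPa.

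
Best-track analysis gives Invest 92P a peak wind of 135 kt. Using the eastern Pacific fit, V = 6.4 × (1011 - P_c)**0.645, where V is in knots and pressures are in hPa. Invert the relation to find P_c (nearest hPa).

898 hPa

ΔP = (V / 6.4)^(1/0.645) = (135/6.4)^1.550.
135/6.4 = 21.094; 21.094^1.550 ≈ 112.97 hPa.
P_c = 1011 − 112.97 = 898.03 ≈ 898 hPa.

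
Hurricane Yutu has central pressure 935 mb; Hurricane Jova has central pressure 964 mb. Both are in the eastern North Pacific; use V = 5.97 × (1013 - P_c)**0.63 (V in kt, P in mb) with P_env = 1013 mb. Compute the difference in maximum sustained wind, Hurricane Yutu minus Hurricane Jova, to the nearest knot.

24 kt

Hurricane Yutu: ΔP = 78; V ≈ 5.97 × 78^0.63 ≈ 92.90 kt.
Hurricane Jova: ΔP = 49; V ≈ 5.97 × 49^0.63 ≈ 69.31 kt.
Difference ≈ 92.90 − 69.31 = 23.59 → 24 kt.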